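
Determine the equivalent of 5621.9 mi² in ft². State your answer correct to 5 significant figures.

1 square mile = 2.78784 × 10^7 square feet.
5621.9 × 2.78784 × 10^7 ≈ 1.5673 × 10^11 ft².

1.5673 × 10^11 square feet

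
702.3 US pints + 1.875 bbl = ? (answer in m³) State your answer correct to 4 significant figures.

702.3 US pt = 0.332312 m³ and 1.875 bbl = 0.298101 m³.
0.332312 + 0.298101 ≈ 0.6304 m³.

0.6304 m³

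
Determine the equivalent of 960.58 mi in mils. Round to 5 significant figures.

6.0862 × 10^10 mils

1 mile = 6.33600 × 10^7 mil.
Then 960.58 × 6.33600 × 10^7 ≈ 6.0862 × 10^10 mil.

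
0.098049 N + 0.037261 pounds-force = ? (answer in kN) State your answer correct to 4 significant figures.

0.0002638 kilonewtons

0.098049 N = 9.80490e-5 kN and 0.037261 lbf = 0.000165745 kN.
9.80490e-5 + 0.000165745 ≈ 0.0002638 kN.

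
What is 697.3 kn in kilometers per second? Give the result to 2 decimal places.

0.36 kilometers per second

1 kn = 0.000514444 kilometers per second.
Thus 697.3 × 0.000514444 ≈ 0.36 km/s.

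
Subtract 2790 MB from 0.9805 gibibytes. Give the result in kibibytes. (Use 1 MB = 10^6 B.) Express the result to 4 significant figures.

-1.696 × 10^6 KiB

0.9805 GiB = 1.02813 × 10^6 KiB and 2790 MB = 2.72461 × 10^6 KiB.
1.02813 × 10^6 − 2.72461 × 10^6 ≈ -1.696 × 10^6 KiB.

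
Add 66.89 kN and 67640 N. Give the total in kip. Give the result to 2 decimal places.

66.89 kN = 15.0375 kip and 67640 N = 15.2061 kip.
15.0375 + 15.2061 ≈ 30.24 kip.

30.24 kips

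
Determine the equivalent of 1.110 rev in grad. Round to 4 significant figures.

444.0 gradians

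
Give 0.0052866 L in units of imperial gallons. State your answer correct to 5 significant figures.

0.0011629 imperial gallons

1 liter = 0.219969 imp gal.
0.0052866 × 0.219969 ≈ 0.0011629 imp gal.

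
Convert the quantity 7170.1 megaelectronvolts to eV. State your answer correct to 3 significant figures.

7.17 × 10^9 electronvolts

1 MeV = 1.00000 × 10^6 eV.
So 7170.1 × 1.00000 × 10^6 ≈ 7.17 × 10^9 eV.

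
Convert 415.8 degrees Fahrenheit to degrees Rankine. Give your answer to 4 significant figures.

°R = °F + 459.67.
Applying the formula gives 875.5 °R.

875.5 degrees Rankine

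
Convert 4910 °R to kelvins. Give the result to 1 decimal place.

2727.8 kelvins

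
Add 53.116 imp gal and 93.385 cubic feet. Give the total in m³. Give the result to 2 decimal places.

2.89 m³

53.116 imp gal = 0.241470 m³ and 93.385 ft³ = 2.64437 m³.
0.241470 + 2.64437 ≈ 2.89 m³.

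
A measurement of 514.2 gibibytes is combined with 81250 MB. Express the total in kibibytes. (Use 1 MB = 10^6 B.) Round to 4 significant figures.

514.2 GiB = 5.39178 × 10^8 KiB and 81250 MB = 7.93457 × 10^7 KiB.
5.39178 × 10^8 + 7.93457 × 10^7 ≈ 6.185 × 10^8 KiB.

6.185 × 10^8 KiB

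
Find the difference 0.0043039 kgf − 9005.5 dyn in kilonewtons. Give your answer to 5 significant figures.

-4.7848 × 10^-5 kN

0.0043039 kgf = 4.22068 × 10^-5 kN and 9005.5 dyn = 9.00550 × 10^-5 kN.
4.22068 × 10^-5 − 9.00550 × 10^-5 ≈ -4.7848 × 10^-5 kN.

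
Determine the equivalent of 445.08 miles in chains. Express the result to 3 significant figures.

35600 chain

1 mi = 80.0000 chains.
Thus 445.08 × 80.0000 ≈ 35600 chain.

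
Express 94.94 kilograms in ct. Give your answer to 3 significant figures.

1 kilogram = 5000.00 carats.
Then 94.94 × 5000.00 ≈ 475000 ct.

475000 carats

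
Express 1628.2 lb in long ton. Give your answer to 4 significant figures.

0.7269 long ton

1 lb = 0.000446429 long ton.
1628.2 × 0.000446429 ≈ 0.7269 long ton.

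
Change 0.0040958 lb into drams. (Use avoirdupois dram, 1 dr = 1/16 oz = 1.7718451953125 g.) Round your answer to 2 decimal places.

1.05 dr

1 pound = 256.000 drams.
0.0040958 × 256.000 ≈ 1.05 dr.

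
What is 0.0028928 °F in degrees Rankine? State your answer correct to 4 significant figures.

459.7 degrees Rankine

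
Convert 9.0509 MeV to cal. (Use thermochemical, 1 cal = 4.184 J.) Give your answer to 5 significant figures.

1 MeV = 3.82929 × 10^-14 cal.
9.0509 × 3.82929 × 10^-14 ≈ 3.4659 × 10^-13 cal.

3.4659 × 10^-13 cal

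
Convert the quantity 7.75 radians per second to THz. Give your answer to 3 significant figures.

1.23 × 10^-12 THz

1 radian per second = 1.59155 × 10^-13 terahertz.
Thus 7.75 × 1.59155 × 10^-13 ≈ 1.23 × 10^-12 THz.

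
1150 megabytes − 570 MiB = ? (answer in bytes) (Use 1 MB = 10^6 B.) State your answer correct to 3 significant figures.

1150 MB = 1.15000e+9 B and 570 MiB = 5.97688e+8 B.
1.15000e+9 − 5.97688e+8 ≈ 5.52e+8 B.

5.52e+8 bytes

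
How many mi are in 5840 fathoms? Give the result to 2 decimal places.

6.64 miles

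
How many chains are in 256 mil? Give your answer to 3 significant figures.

1 mil = 1.26263 × 10^-6 chain.
So 256 × 1.26263 × 10^-6 ≈ 0.000323 chain.

0.000323 chain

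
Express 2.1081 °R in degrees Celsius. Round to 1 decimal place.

-272.0 degrees Celsius

°R = (°C + 273.15) × 9/5.
Applying the formula gives -272.0 °C.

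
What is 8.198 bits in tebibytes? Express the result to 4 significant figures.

9.320e-13 TiB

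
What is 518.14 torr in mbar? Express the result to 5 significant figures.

1 torr = 1.333224 mbar.
Then 518.14 × 1.333224 ≈ 690.80 mbar.

690.80 mbar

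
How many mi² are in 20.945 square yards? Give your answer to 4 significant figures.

1 square yard = 3.22831 × 10^-7 square miles.
So 20.945 × 3.22831 × 10^-7 ≈ 6.762 × 10^-6 mi².

6.762 × 10^-6 mi²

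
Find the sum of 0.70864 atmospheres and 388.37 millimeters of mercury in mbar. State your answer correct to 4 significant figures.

1236 mbar

0.70864 atm = 718.029 mbar and 388.37 mmHg = 517.784 mbar.
718.029 + 517.784 ≈ 1236 mbar.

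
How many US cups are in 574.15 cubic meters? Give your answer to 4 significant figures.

2.427e+6 US cups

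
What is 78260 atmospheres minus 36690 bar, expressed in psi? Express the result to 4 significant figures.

78260 atm = 1.15010e+6 psi and 36690 bar = 532143 psi.
1.15010e+6 − 532143 ≈ 618000 psi.

618000 psi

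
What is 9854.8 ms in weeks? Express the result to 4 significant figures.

1.629e-5 wk

1 millisecond = 1.65344e-9 weeks.
So 9854.8 × 1.65344e-9 ≈ 1.629e-5 wk.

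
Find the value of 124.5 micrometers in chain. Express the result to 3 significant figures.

6.19e-6 chains

1 micrometer = 4.97097e-8 chain.
124.5 × 4.97097e-8 ≈ 6.19e-6 chain.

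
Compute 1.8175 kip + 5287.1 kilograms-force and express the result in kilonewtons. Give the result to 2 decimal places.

1.8175 kip = 8.08464 kN and 5287.1 kgf = 51.8487 kN.
8.08464 + 51.8487 ≈ 59.93 kN.

59.93 kilonewtons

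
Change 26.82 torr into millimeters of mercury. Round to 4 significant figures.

26.82 millimeters of mercury

1 torr = 1.00000 millimeters of mercury.
Then 26.82 × 1.00000 ≈ 26.82 mmHg.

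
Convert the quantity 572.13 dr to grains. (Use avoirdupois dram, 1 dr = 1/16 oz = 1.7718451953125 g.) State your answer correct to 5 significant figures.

1 dr = 27.34375 gr.
Thus 572.13 × 27.34375 ≈ 15644 gr.

15644 gr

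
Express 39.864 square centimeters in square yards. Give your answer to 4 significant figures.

1 square centimeter = 0.000119599 yd².
39.864 × 0.000119599 ≈ 0.004768 yd².

0.004768 square yards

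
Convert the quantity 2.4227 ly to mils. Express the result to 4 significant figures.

1 light-year = 3.72470 × 10^20 mils.
Then 2.4227 × 3.72470 × 10^20 ≈ 9.024 × 10^20 mil.

9.024 × 10^20 mil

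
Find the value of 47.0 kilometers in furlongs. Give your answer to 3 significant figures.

234 furlongs

1 kilometer = 4.97097 furlong.
Then 47.0 × 4.97097 ≈ 234 furlong.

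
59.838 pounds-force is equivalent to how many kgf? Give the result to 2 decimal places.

1 lbf = 0.453592 kilograms-force.
Thus 59.838 × 0.453592 ≈ 27.14 kgf.

27.14 kilograms-force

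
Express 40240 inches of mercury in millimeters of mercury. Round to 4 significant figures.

1.022 × 10^6 mmHg

1 inch of mercury = 25.4000 millimeters of mercury.
Thus 40240 × 25.4000 ≈ 1.022 × 10^6 mmHg.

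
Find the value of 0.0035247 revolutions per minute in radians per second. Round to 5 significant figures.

0.00036911 rad/s

1 rpm = 0.104720 radians per second.
0.0035247 × 0.104720 ≈ 0.00036911 rad/s.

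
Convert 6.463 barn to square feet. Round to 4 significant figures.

6.957e-27 square feet

1 barn = 1.07639e-27 ft².
Thus 6.463 × 1.07639e-27 ≈ 6.957e-27 ft².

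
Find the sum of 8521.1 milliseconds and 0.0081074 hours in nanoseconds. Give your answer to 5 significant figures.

3.7708e+10 nanoseconds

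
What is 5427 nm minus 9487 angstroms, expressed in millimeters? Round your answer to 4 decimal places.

5427 nm = 0.00542700 mm and 9487 Å = 0.000948700 mm.
0.00542700 − 0.000948700 ≈ 0.0045 mm.

0.0045 mm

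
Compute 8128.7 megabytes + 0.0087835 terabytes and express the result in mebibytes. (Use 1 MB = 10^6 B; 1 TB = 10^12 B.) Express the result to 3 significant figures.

8128.7 MB = 7752.13 MiB and 0.0087835 TB = 8376.60 MiB.
7752.13 + 8376.60 ≈ 16100 MiB.

16100 MiB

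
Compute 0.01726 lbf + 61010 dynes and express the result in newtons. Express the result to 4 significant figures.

0.6869 newtons

0.01726 lbf = 0.0767763 N and 61010 dyn = 0.610100 N.
0.0767763 + 0.610100 ≈ 0.6869 N.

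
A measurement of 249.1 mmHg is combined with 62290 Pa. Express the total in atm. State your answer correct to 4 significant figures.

0.9425 atm

249.1 mmHg = 0.327763 atm and 62290 Pa = 0.614755 atm.
0.327763 + 0.614755 ≈ 0.9425 atm.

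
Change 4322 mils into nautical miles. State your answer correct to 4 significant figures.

5.928 × 10^-5 nautical miles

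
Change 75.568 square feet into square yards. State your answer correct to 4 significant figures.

1 square foot = 0.111111 yd².
So 75.568 × 0.111111 ≈ 8.396 yd².

8.396 yd²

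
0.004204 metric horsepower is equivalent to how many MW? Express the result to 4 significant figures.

3.092 × 10^-6 MW

1 metric horsepower = 0.000735499 MW.
Thus 0.004204 × 0.000735499 ≈ 3.092 × 10^-6 MW.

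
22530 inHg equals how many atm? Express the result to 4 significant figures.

753.0 atmospheres

1 inHg = 0.0334211 atm.
So 22530 × 0.0334211 ≈ 753.0 atm.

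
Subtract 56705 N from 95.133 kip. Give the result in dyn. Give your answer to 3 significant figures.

3.66e+10 dyn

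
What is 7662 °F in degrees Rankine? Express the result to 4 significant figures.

°R = °F + 459.67.
Applying the formula gives 8122 °R.

8122 °R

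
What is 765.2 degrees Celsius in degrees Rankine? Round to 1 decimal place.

°R = (°C + 273.15) × 9/5.
Applying the formula gives 1869.0 °R.

1869.0 °R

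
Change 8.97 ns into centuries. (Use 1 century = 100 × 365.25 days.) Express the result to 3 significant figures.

1 ns = 3.16881 × 10^-19 century.
Thus 8.97 × 3.16881 × 10^-19 ≈ 2.84 × 10^-18 century.

2.84 × 10^-18 centuries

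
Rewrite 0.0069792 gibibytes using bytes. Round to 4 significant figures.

7.494 × 10^6 B

1 gibibyte = 1.07374 × 10^9 B.
0.0069792 × 1.07374 × 10^9 ≈ 7.494 × 10^6 B.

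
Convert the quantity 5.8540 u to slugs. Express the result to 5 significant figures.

1 atomic mass unit = 1.13783e-28 slugs.
Thus 5.8540 × 1.13783e-28 ≈ 6.6609e-28 slug.

6.6609e-28 slugs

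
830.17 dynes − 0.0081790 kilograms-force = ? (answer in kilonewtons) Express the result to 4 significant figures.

-7.191 × 10^-5 kilonewtons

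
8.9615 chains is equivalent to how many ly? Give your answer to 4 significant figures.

1.906e-14 ly

1 chain = 2.12635e-15 ly.
Thus 8.9615 × 2.12635e-15 ≈ 1.906e-14 ly.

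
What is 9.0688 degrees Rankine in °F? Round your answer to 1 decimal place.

°R = °F + 459.67.
Applying the formula gives -450.6 °F.

-450.6 degrees Fahrenheit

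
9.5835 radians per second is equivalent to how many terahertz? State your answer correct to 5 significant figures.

1.5253e-12 terahertz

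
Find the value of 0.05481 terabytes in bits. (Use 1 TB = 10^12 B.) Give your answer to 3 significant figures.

4.38e+11 bits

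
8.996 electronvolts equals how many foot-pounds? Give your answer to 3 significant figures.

1.06e-18 foot-pounds

1 electronvolt = 1.18170e-19 ft·lbf.
So 8.996 × 1.18170e-19 ≈ 1.06e-18 ft·lbf.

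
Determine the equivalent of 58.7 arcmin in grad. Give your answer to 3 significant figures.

1.09 grad

1 arcmin = 0.0185185 grad.
So 58.7 × 0.0185185 ≈ 1.09 grad.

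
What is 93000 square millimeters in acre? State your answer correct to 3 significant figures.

1 square millimeter = 2.47105 × 10^-10 acre.
93000 × 2.47105 × 10^-10 ≈ 2.30 × 10^-5 acre.

2.30 × 10^-5 acre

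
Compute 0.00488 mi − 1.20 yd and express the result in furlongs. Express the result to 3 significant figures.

0.00488 mi = 0.0390400 furlong and 1.20 yd = 0.00545455 furlong.
0.0390400 − 0.00545455 ≈ 0.0336 furlong.

0.0336 furlongs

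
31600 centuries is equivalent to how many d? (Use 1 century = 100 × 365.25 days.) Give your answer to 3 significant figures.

1 century = 36525.0 d.
31600 × 36525.0 ≈ 1.15 × 10^9 d.

1.15 × 10^9 d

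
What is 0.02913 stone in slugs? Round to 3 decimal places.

1 stone = 0.435133 slug.
Thus 0.02913 × 0.435133 ≈ 0.013 slug.

0.013 slug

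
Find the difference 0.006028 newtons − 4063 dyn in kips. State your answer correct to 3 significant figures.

0.006028 N = 1.35515e-6 kip and 4063 dyn = 9.13399e-6 kip.
1.35515e-6 − 9.13399e-6 ≈ -7.78e-6 kip.

-7.78e-6 kip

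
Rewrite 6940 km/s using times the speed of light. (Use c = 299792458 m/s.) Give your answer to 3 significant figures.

0.0231 c

1 km/s = 3.33564e-6 c.
6940 × 3.33564e-6 ≈ 0.0231 c.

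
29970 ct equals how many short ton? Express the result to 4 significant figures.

0.006607 short tons

1 ct = 2.20462e-7 short tons.
Thus 29970 × 2.20462e-7 ≈ 0.006607 short ton.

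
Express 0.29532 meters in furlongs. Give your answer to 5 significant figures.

0.0014680 furlong

1 meter = 0.00497097 furlongs.
Then 0.29532 × 0.00497097 ≈ 0.0014680 furlong.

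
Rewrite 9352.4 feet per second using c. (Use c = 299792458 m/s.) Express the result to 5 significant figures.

9.5086e-6 times the speed of light

1 ft/s = 1.01670e-9 c.
9352.4 × 1.01670e-9 ≈ 9.5086e-6 c.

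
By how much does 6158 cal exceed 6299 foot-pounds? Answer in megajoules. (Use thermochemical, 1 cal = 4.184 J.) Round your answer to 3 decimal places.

0.017 megajoules

6158 cal = 0.0257651 MJ and 6299 ft·lbf = 0.00854030 MJ.
0.0257651 − 0.00854030 ≈ 0.017 MJ.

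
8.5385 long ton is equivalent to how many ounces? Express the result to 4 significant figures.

306000 oz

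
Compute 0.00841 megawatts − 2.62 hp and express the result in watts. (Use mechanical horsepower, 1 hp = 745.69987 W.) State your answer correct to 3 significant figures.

6460 W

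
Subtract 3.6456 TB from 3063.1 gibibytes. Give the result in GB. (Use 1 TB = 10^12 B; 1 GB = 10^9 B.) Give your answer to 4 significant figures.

3063.1 GiB = 3288.98 GB and 3.6456 TB = 3645.60 GB.
3288.98 − 3645.60 ≈ -356.6 GB.

-356.6 gigabytes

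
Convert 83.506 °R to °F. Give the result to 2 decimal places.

°R = °F + 459.67.
Applying the formula gives -376.16 °F.

-376.16 °F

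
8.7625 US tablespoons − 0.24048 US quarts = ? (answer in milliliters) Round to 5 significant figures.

8.7625 US tbsp = 129.569 mL and 0.24048 US qt = 227.579 mL.
129.569 − 227.579 ≈ -98.010 mL.

-98.010 milliliters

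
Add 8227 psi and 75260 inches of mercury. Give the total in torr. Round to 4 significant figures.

8227 psi = 425459 torr and 75260 inHg = 1.91160e+6 torr.
425459 + 1.91160e+6 ≈ 2.337e+6 torr.

2.337e+6 torr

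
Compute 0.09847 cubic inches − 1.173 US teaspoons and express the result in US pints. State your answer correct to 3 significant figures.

0.09847 in³ = 0.003410216 US pt and 1.173 US tsp = 0.01221875 US pt.
0.003410216 − 0.01221875 ≈ -0.00881 US pt.

-0.00881 US pints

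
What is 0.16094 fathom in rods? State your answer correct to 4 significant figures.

1 fathom = 0.363636 rod.
Thus 0.16094 × 0.363636 ≈ 0.05852 rod.

0.05852 rods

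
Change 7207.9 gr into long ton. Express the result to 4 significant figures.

1 gr = 6.37755 × 10^-8 long ton.
Thus 7207.9 × 6.37755 × 10^-8 ≈ 0.0004597 long ton.

0.0004597 long tons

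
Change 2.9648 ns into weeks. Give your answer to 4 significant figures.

4.902 × 10^-15 wk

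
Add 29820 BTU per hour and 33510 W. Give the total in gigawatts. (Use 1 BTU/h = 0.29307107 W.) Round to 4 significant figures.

29820 BTU/h = 8.73938e-6 GW and 33510 W = 3.35100e-5 GW.
8.73938e-6 + 3.35100e-5 ≈ 4.225e-5 GW.

4.225e-5 gigawatts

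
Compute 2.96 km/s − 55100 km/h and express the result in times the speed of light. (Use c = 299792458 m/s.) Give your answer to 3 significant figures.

2.96 km/s = 9.87350e-6 c and 55100 km/h = 5.10538e-5 c.
9.87350e-6 − 5.10538e-5 ≈ -4.12e-5 c.

-4.12e-5 times the speed of light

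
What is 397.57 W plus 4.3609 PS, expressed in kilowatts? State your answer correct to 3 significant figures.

3.61 kW

397.57 W = 0.397570 kW and 4.3609 PS = 3.20744 kW.
0.397570 + 3.20744 ≈ 3.61 kW.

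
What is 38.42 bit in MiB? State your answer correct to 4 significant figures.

1 bit = 1.19209 × 10^-7 mebibytes.
So 38.42 × 1.19209 × 10^-7 ≈ 4.580 × 10^-6 MiB.

4.580 × 10^-6 MiB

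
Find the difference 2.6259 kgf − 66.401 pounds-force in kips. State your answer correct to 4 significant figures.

2.6259 kgf = 0.00578912 kip and 66.401 lbf = 0.0664010 kip.
0.00578912 − 0.0664010 ≈ -0.06061 kip.

-0.06061 kips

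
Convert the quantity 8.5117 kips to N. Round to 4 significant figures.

37860 N

1 kip = 4448.22 N.
So 8.5117 × 4448.22 ≈ 37860 N.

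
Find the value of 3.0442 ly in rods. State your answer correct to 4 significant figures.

1 light-year = 1.88116 × 10^15 rods.
So 3.0442 × 1.88116 × 10^15 ≈ 5.727 × 10^15 rod.

5.727 × 10^15 rod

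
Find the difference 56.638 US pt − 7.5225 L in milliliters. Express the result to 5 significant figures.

56.638 US pt = 26799.8 mL and 7.5225 L = 7522.50 mL.
26799.8 − 7522.50 ≈ 19277 mL.

19277 milliliters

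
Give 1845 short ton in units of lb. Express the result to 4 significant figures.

1 short ton = 2000.00 pounds.
So 1845 × 2000.00 ≈ 3.690e+6 lb.

3.690e+6 pounds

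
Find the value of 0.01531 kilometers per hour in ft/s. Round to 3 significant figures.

1 kilometer per hour = 0.911344 feet per second.
Thus 0.01531 × 0.911344 ≈ 0.0140 ft/s.

0.0140 feet per second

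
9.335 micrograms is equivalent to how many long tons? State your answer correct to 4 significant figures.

1 microgram = 9.84207e-13 long tons.
Thus 9.335 × 9.84207e-13 ≈ 9.188e-12 long ton.

9.188e-12 long ton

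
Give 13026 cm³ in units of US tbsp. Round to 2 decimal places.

1 cm³ = 0.0676280 US tbsp.
13026 × 0.0676280 ≈ 880.92 US tbsp.

880.92 US tablespoons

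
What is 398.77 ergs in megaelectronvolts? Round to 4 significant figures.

2.489 × 10^8 MeV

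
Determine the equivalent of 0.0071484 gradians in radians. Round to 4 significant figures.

0.0001123 rad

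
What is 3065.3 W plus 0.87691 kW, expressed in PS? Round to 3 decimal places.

3065.3 W = 4.16765 PS and 0.87691 kW = 1.19227 PS.
4.16765 + 1.19227 ≈ 5.360 PS.

5.360 metric horsepower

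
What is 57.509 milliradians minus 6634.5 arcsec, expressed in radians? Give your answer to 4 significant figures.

57.509 mrad = 0.0575090 rad and 6634.5 arcsec = 0.0321650 rad.
0.0575090 − 0.0321650 ≈ 0.02534 rad.

0.02534 rad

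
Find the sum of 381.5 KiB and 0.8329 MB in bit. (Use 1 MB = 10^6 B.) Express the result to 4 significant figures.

9.788e+6 bit

381.5 KiB = 3.12525e+6 bit and 0.8329 MB = 6.66320e+6 bit.
3.12525e+6 + 6.66320e+6 ≈ 9.788e+6 bit.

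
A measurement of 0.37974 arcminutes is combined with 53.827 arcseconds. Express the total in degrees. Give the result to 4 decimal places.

0.0213 °

0.37974 arcmin = 0.00632900 ° and 53.827 arcsec = 0.0149519 °.
0.00632900 + 0.0149519 ≈ 0.0213 °.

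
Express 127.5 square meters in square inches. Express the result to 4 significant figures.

1 square meter = 1550.00 square inches.
Thus 127.5 × 1550.00 ≈ 197600 in².

197600 in²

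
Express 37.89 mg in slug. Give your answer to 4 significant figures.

2.596e-6 slugs

1 mg = 6.85218e-8 slug.
So 37.89 × 6.85218e-8 ≈ 2.596e-6 slug.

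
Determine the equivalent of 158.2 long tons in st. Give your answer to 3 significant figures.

25300 stone

1 long ton = 160.000 stone.
158.2 × 160.000 ≈ 25300 st.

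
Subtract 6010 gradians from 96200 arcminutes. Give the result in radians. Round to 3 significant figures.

-66.4 radians

96200 arcmin = 27.9834 rad and 6010 grad = 94.4049 rad.
27.9834 − 94.4049 ≈ -66.4 rad.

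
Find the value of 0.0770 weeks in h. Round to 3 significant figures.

1 week = 168.000 h.
Thus 0.0770 × 168.000 ≈ 12.9 h.

12.9 hours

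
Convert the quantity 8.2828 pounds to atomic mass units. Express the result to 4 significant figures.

2.263e+27 u

1 lb = 2.73160e+26 atomic mass units.
So 8.2828 × 2.73160e+26 ≈ 2.263e+27 u.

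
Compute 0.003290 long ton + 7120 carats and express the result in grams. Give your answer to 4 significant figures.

4767 grams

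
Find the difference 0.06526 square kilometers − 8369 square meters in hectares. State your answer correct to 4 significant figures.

0.06526 km² = 6.52600 ha and 8369 m² = 0.836900 ha.
6.52600 − 0.836900 ≈ 5.689 ha.

5.689 ha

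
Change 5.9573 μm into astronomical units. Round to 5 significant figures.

3.9822e-17 au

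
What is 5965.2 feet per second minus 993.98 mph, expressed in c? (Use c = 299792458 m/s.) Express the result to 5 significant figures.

5965.2 ft/s = 6.064839e-6 c and 993.98 mph = 1.482188e-6 c.
6.064839e-6 − 1.482188e-6 ≈ 4.5827e-6 c.

4.5827e-6 times the speed of light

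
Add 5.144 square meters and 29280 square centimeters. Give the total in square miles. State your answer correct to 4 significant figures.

5.144 m² = 1.98611e-6 mi² and 29280 cm² = 1.13051e-6 mi².
1.98611e-6 + 1.13051e-6 ≈ 3.117e-6 mi².

3.117e-6 square miles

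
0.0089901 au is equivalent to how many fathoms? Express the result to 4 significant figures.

1 astronomical unit = 8.18011 × 10^10 fathom.
0.0089901 × 8.18011 × 10^10 ≈ 7.354 × 10^8 fathom.

7.354 × 10^8 fathoms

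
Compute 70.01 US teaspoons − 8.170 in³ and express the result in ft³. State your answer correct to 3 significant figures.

0.00746 cubic feet

70.01 US tsp = 0.0121862 ft³ and 8.170 in³ = 0.00472801 ft³.
0.0121862 − 0.00472801 ≈ 0.00746 ft³.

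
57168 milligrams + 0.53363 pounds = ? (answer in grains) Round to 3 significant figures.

4620 gr

57168 mg = 882.237 gr and 0.53363 lb = 3735.41 gr.
882.237 + 3735.41 ≈ 4620 gr.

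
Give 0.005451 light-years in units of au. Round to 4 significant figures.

344.7 astronomical units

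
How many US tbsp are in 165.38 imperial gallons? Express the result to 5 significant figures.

1 imp gal = 307.443 US tablespoons.
So 165.38 × 307.443 ≈ 50845 US tbsp.

50845 US tablespoons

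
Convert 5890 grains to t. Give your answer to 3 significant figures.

0.000382 metric tons

1 gr = 6.47989e-8 metric tons.
5890 × 6.47989e-8 ≈ 0.000382 t.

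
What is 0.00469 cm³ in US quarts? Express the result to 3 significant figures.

1 cm³ = 0.00105669 US qt.
Thus 0.00469 × 0.00105669 ≈ 4.96e-6 US qt.

4.96e-6 US qt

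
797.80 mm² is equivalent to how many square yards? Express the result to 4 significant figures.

0.0009542 yd²

1 mm² = 1.19599e-6 square yards.
So 797.80 × 1.19599e-6 ≈ 0.0009542 yd².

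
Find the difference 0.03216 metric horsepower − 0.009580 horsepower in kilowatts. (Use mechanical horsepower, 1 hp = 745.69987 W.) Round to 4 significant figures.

0.01651 kilowatts

0.03216 PS = 0.0236536 kW and 0.009580 hp = 0.00714380 kW.
0.0236536 − 0.00714380 ≈ 0.01651 kW.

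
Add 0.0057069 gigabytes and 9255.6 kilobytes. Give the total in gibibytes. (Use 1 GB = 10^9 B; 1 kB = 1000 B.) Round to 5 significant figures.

0.013935 GiB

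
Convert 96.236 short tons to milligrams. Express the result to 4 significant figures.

1 short ton = 9.07185e+8 milligrams.
Then 96.236 × 9.07185e+8 ≈ 8.730e+10 mg.

8.730e+10 mg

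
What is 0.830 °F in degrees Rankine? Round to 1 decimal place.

460.5 degrees Rankine

°R = °F + 459.67.
Applying the formula gives 460.5 °R.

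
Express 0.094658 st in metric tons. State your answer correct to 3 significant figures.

0.000601 t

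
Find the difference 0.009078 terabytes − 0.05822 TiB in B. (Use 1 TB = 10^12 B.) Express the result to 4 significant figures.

0.009078 TB = 9.07800 × 10^9 B and 0.05822 TiB = 6.40136 × 10^10 B.
9.07800 × 10^9 − 6.40136 × 10^10 ≈ -5.494 × 10^10 B.

-5.494 × 10^10 bytes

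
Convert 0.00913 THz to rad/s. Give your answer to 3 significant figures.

5.74 × 10^10 radians per second

1 THz = 6.28319 × 10^12 radians per second.
So 0.00913 × 6.28319 × 10^12 ≈ 5.74 × 10^10 rad/s.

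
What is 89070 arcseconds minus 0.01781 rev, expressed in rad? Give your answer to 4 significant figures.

0.3199 rad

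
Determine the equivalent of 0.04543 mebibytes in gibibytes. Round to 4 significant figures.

4.437 × 10^-5 gibibytes

1 MiB = 0.0009765625 gibibytes.
So 0.04543 × 0.0009765625 ≈ 4.437 × 10^-5 GiB.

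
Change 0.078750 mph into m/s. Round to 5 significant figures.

0.035204 meters per second

1 mph = 0.447040 m/s.
Thus 0.078750 × 0.447040 ≈ 0.035204 m/s.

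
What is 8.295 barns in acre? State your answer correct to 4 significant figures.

2.050e-31 acres

1 barn = 2.47105e-32 acre.
Thus 8.295 × 2.47105e-32 ≈ 2.050e-31 acre.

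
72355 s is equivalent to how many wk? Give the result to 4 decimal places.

1 second = 1.65344 × 10^-6 wk.
72355 × 1.65344 × 10^-6 ≈ 0.1196 wk.

0.1196 wk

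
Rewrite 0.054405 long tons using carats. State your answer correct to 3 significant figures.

276000 ct

1 long ton = 5.08023 × 10^6 carats.
0.054405 × 5.08023 × 10^6 ≈ 276000 ct.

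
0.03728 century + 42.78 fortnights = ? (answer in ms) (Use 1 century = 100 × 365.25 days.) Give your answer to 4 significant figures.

0.03728 century = 1.17647 × 10^11 ms and 42.78 fortnight = 5.17467 × 10^10 ms.
1.17647 × 10^11 + 5.17467 × 10^10 ≈ 1.694 × 10^11 ms.

1.694 × 10^11 ms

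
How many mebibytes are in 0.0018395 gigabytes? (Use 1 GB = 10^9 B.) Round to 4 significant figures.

1.754 MiB

1 GB = 953.674 MiB.
So 0.0018395 × 953.674 ≈ 1.754 MiB.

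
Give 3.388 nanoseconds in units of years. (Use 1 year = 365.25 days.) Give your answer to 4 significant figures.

1.074e-16 yr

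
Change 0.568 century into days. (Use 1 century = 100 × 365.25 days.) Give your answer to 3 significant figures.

1 century = 36525.0 days.
0.568 × 36525.0 ≈ 20700 d.

20700 d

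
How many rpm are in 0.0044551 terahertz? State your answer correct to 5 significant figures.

2.6731 × 10^11 rpm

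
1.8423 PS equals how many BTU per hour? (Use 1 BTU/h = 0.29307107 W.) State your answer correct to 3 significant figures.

4620 BTU per hour

1 metric horsepower = 2509.63 BTU/h.
So 1.8423 × 2509.63 ≈ 4620 BTU/h.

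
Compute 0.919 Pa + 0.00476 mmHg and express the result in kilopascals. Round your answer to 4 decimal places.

0.0016 kilopascals

0.919 Pa = 0.000919000 kPa and 0.00476 mmHg = 0.000634615 kPa.
0.000919000 + 0.000634615 ≈ 0.0016 kPa.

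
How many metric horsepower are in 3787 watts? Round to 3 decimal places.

5.149 metric horsepower

1 W = 0.00135962 PS.
Then 3787 × 0.00135962 ≈ 5.149 PS.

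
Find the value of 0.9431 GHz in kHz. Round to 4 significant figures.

943100 kHz

1 GHz = 1.00000 × 10^6 kHz.
So 0.9431 × 1.00000 × 10^6 ≈ 943100 kHz.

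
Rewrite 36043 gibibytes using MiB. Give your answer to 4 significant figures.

1 GiB = 1024.00 MiB.
Then 36043 × 1024.00 ≈ 3.691e+7 MiB.

3.691e+7 mebibytes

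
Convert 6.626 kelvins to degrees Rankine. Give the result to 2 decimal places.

°R = K × 9/5.
Applying the formula gives 11.93 °R.

11.93 degrees Rankine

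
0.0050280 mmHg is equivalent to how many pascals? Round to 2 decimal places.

0.67 Pa

1 mmHg = 133.322 Pa.
Then 0.0050280 × 133.322 ≈ 0.67 Pa.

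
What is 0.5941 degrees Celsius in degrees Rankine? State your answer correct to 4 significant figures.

492.7 °R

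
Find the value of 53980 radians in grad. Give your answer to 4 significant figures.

3.436 × 10^6 gradians

1 rad = 63.6620 grad.
So 53980 × 63.6620 ≈ 3.436 × 10^6 grad.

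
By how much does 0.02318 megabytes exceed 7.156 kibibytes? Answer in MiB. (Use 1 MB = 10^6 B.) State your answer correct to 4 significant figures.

0.01512 MiB

0.02318 MB = 0.0221062 MiB and 7.156 KiB = 0.00698828 MiB.
0.0221062 − 0.00698828 ≈ 0.01512 MiB.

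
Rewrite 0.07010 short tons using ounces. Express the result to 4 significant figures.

2243 ounces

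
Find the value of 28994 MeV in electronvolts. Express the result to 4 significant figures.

2.899 × 10^10 eV

1 megaelectronvolt = 1.00000 × 10^6 eV.
Then 28994 × 1.00000 × 10^6 ≈ 2.899 × 10^10 eV.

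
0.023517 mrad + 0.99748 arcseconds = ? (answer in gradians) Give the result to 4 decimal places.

0.0018 grad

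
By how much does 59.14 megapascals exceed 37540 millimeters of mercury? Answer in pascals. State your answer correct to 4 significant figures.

5.414 × 10^7 Pa

59.14 MPa = 5.91400 × 10^7 Pa and 37540 mmHg = 5.00492 × 10^6 Pa.
5.91400 × 10^7 − 5.00492 × 10^6 ≈ 5.414 × 10^7 Pa.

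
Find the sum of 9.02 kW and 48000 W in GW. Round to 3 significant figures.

5.70e-5 GW

9.02 kW = 9.02000e-6 GW and 48000 W = 4.80000e-5 GW.
9.02000e-6 + 4.80000e-5 ≈ 5.70e-5 GW.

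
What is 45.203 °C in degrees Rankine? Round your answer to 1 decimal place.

°R = (°C + 273.15) × 9/5.
Applying the formula gives 573.0 °R.

573.0 degrees Rankine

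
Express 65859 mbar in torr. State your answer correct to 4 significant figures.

1 mbar = 0.750062 torr.
65859 × 0.750062 ≈ 49400 torr.

49400 torr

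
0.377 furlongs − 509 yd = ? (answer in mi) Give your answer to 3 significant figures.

0.377 furlong = 0.0471250 mi and 509 yd = 0.289205 mi.
0.0471250 − 0.289205 ≈ -0.242 mi.

-0.242 mi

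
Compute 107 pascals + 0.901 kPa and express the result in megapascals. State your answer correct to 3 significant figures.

107 Pa = 0.000107000 MPa and 0.901 kPa = 0.000901000 MPa.
0.000107000 + 0.000901000 ≈ 0.00101 MPa.

0.00101 MPa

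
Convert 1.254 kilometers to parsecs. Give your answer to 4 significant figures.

4.064e-14 pc

1 km = 3.24078e-14 pc.
1.254 × 3.24078e-14 ≈ 4.064e-14 pc.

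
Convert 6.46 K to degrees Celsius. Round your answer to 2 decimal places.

K = °C + 273.15.
Applying the formula gives -266.69 °C.

-266.69 °C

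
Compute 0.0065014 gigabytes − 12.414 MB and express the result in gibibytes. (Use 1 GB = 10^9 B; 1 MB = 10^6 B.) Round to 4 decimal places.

0.0065014 GB = 0.00605490 GiB and 12.414 MB = 0.0115614 GiB.
0.00605490 − 0.0115614 ≈ -0.0055 GiB.

-0.0055 GiB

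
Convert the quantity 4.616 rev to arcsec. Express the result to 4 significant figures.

1 rev = 1.29600 × 10^6 arcsec.
4.616 × 1.29600 × 10^6 ≈ 5.982 × 10^6 arcsec.

5.982 × 10^6 arcsec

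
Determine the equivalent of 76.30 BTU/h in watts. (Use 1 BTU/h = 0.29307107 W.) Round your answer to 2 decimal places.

22.36 W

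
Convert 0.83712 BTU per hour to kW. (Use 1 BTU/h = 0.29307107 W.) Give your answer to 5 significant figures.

1 BTU per hour = 0.000293071 kW.
Then 0.83712 × 0.000293071 ≈ 0.00024534 kW.

0.00024534 kW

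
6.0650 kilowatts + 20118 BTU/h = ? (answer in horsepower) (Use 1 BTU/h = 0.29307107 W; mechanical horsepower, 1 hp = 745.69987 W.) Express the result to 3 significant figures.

16.0 hp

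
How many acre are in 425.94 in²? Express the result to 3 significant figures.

6.79 × 10^-5 acre

1 square inch = 1.59423 × 10^-7 acre.
425.94 × 1.59423 × 10^-7 ≈ 6.79 × 10^-5 acre.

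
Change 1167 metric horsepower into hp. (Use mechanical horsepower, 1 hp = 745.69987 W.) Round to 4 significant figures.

1151 hp

1 PS = 0.986320 horsepower.
1167 × 0.986320 ≈ 1151 hp.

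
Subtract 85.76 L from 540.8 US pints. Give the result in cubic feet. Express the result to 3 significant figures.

6.01 ft³

540.8 US pt = 9.03681 ft³ and 85.76 L = 3.02859 ft³.
9.03681 − 3.02859 ≈ 6.01 ft³.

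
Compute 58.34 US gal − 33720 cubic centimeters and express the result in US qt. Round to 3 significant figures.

58.34 US gal = 233.360 US qt and 33720 cm³ = 35.6315 US qt.
233.360 − 35.6315 ≈ 198 US qt.

198 US quarts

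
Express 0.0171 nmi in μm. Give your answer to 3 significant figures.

3.17 × 10^7 μm

1 nmi = 1.85200 × 10^9 μm.
Then 0.0171 × 1.85200 × 10^9 ≈ 3.17 × 10^7 μm.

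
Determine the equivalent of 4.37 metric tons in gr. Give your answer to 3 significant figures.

6.74 × 10^7 gr

1 t = 1.54324 × 10^7 grains.
Thus 4.37 × 1.54324 × 10^7 ≈ 6.74 × 10^7 gr.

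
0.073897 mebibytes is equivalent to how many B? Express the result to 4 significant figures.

77490 B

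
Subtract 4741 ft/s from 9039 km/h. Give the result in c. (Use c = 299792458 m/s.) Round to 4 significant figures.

3.555e-6 c

9039 km/h = 8.37524e-6 c and 4741 ft/s = 4.82019e-6 c.
8.37524e-6 − 4.82019e-6 ≈ 3.555e-6 c.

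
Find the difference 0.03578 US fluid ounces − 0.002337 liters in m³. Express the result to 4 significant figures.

-1.279e-6 m³

0.03578 US fl oz = 1.05814e-6 m³ and 0.002337 L = 2.33700e-6 m³.
1.05814e-6 − 2.33700e-6 ≈ -1.279e-6 m³.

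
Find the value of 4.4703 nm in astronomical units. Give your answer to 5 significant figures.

1 nanometer = 6.68459e-21 au.
Thus 4.4703 × 6.68459e-21 ≈ 2.9882e-20 au.

2.9882e-20 astronomical units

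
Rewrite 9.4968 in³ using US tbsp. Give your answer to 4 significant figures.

10.52 US tbsp

1 cubic inch = 1.10823 US tablespoons.
So 9.4968 × 1.10823 ≈ 10.52 US tbsp.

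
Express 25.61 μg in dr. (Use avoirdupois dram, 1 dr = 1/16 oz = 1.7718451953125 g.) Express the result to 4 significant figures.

1 microgram = 5.64383e-7 drams.
So 25.61 × 5.64383e-7 ≈ 1.445e-5 dr.

1.445e-5 dr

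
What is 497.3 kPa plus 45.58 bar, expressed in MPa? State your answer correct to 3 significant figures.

5.06 MPa

497.3 kPa = 0.497300 MPa and 45.58 bar = 4.55800 MPa.
0.497300 + 4.55800 ≈ 5.06 MPa.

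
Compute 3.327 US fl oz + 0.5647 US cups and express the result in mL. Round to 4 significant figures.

3.327 US fl oz = 98.3911 mL and 0.5647 US cup = 133.601 mL.
98.3911 + 133.601 ≈ 232.0 mL.

232.0 milliliters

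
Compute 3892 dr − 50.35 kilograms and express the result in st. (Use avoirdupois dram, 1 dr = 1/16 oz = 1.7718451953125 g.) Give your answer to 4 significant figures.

-6.843 stone

3892 dr = 1.08594 st and 50.35 kg = 7.92877 st.
1.08594 − 7.92877 ≈ -6.843 st.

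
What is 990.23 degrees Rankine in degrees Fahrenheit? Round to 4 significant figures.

°R = °F + 459.67.
Applying the formula gives 530.6 °F.

530.6 degrees Fahrenheit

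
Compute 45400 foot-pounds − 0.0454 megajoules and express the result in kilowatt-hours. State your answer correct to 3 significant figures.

0.00449 kWh

45400 ft·lbf = 0.0170984 kWh and 0.0454 MJ = 0.0126111 kWh.
0.0170984 − 0.0126111 ≈ 0.00449 kWh.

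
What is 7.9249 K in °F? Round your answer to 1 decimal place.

K = (°F + 459.67) × 5/9.
Applying the formula gives -445.4 °F.

-445.4 degrees Fahrenheit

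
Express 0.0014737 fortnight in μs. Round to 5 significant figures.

1 fortnight = 1.20960e+12 μs.
So 0.0014737 × 1.20960e+12 ≈ 1.7826e+9 μs.

1.7826e+9 μs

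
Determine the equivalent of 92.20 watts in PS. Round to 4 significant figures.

1 W = 0.00135962 PS.
Thus 92.20 × 0.00135962 ≈ 0.1254 PS.

0.1254 PS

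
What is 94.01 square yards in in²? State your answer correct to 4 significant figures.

1 square yard = 1296.00 in².
Thus 94.01 × 1296.00 ≈ 121800 in².

121800 square inches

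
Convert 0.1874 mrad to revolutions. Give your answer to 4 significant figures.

2.983 × 10^-5 revolutions

1 mrad = 0.000159155 rev.
Thus 0.1874 × 0.000159155 ≈ 2.983 × 10^-5 rev.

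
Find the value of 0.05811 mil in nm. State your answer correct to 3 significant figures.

1 mil = 25400.0 nanometers.
0.05811 × 25400.0 ≈ 1480 nm.

1480 nm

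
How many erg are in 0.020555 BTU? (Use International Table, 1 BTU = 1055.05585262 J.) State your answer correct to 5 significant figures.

2.1687 × 10^8 erg

1 British thermal unit = 1.05506 × 10^10 erg.
So 0.020555 × 1.05506 × 10^10 ≈ 2.1687 × 10^8 erg.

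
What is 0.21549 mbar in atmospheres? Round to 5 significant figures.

0.00021267 atmospheres

1 millibar = 0.000986923 atm.
Then 0.21549 × 0.000986923 ≈ 0.00021267 atm.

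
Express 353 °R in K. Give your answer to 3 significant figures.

196 kelvins

°R = K × 9/5.
Applying the formula gives 196 K.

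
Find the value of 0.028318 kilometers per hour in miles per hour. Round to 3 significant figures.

0.0176 mph

1 kilometer per hour = 0.621371 mph.
0.028318 × 0.621371 ≈ 0.0176 mph.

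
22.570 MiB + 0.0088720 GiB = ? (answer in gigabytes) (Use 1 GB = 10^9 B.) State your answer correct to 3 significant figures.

22.570 MiB = 0.0236664 GB and 0.0088720 GiB = 0.00952624 GB.
0.0236664 + 0.00952624 ≈ 0.0332 GB.

0.0332 GB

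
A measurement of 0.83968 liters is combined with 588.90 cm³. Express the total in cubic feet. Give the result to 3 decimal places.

0.050 ft³

0.83968 L = 0.0296530 ft³ and 588.90 cm³ = 0.0207968 ft³.
0.0296530 + 0.0207968 ≈ 0.050 ft³.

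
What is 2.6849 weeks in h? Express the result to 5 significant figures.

1 wk = 168.000 h.
2.6849 × 168.000 ≈ 451.06 h.

451.06 h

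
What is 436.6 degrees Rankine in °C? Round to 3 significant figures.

-30.6 degrees Celsius

°R = (°C + 273.15) × 9/5.
Applying the formula gives -30.6 °C.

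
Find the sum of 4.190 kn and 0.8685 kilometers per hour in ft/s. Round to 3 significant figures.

7.86 ft/s

4.190 kn = 7.07192 ft/s and 0.8685 km/h = 0.791503 ft/s.
7.07192 + 0.791503 ≈ 7.86 ft/s.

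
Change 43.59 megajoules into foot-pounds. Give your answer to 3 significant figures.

1 megajoule = 737562 foot-pounds.
Thus 43.59 × 737562 ≈ 3.22e+7 ft·lbf.

3.22e+7 ft·lbf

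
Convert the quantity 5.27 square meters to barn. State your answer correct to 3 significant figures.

5.27 × 10^28 barn

1 m² = 1.00000 × 10^28 barns.
Then 5.27 × 1.00000 × 10^28 ≈ 5.27 × 10^28 barn.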